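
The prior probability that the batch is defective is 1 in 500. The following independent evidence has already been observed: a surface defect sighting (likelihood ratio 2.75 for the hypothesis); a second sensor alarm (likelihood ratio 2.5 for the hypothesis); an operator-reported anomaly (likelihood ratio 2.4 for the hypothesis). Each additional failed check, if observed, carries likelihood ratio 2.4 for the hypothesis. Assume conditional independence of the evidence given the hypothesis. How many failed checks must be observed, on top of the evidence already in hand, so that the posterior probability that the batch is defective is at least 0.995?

10

Prior odds = 0.002/0.998 = 1/499.
Combined Bayes factor of the evidence already in hand = 2.75 × 2.5 × 2.4 = 16.5.
Odds after that evidence = (1/499) × 16.5 = 33/998.
Target odds = 0.995/0.005 = 199.
Need 2.4ⁿ ≥ 199 ÷ (33/998) = 198602/33.
2.4⁹ ≈2641.81 falls short of 198602/33 but 2.4¹⁰ ≈6340.34 reaches it, so n = 10.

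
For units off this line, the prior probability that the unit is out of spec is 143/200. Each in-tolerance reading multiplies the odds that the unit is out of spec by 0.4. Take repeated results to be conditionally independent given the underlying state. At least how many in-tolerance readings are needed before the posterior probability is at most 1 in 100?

7

Prior odds: 0.715 ÷ 0.285 = 143/57.
Likelihood ratio per in-tolerance reading = 0.4.
Target odds: 0.01 ÷ 0.99 = 1/99.
Require 0.4ⁿ ≤ 1/99 ÷ (143/57) = 19/4719.
0.4⁶ = 64/15625 is still above 19/4719 but 0.4⁷ = 128/78125 is at or below it, so n = 7.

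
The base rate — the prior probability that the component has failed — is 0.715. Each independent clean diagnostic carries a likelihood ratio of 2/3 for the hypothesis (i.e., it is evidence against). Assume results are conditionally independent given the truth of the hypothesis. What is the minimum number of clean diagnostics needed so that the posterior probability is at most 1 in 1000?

20

Prior odds = 0.715/0.285 = 143/57.
Likelihood ratio per clean diagnostic = 2/3.
Target odds: 0.001 ÷ 0.999 = 1/999.
Need (143/57) × (2/3)ⁿ ≤ 1/999, i.e. (2/3)ⁿ ≤ 19/47619.
(2/3)¹⁹ ≈0.000451093 is still above 19/47619 but (2/3)²⁰ ≈0.000300729 is at or below it, so n = 20.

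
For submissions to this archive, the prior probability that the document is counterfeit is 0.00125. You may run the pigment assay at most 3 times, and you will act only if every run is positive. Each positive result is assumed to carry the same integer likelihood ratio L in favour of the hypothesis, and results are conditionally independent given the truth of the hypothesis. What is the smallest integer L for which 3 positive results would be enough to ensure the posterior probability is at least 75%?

Prior odds = 0.00125/0.99875 = 1/799.
Target odds = 0.75/0.25 = 3.
Need L³ ≥ 3 ÷ (1/799) = 2397.
13³ = 2197 < 2397 ≤ 2744 = 14³, so L = 14.

14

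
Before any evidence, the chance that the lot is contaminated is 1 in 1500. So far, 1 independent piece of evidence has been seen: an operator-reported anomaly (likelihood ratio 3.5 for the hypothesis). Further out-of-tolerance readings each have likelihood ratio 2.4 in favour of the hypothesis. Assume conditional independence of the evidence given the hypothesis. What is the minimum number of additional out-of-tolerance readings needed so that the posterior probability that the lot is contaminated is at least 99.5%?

Prior odds = (1/1500)/(1499/1500) = 1/1499.
Bayes factor of the evidence already in hand = 3.5.
Odds after that evidence = (1/1499) × 3.5 = 7/2998.
Target odds = 0.995/0.005 = 199.
Need 2.4ⁿ ≥ 199 ÷ (7/2998) = 596602/7.
2.4¹² ≈36520.3 falls short of 596602/7 but 2.4¹³ ≈87648.8 reaches it, so n = 13.

13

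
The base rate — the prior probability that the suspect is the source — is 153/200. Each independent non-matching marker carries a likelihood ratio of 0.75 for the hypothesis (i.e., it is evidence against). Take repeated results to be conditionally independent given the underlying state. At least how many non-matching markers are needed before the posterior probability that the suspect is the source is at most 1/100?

21

Prior odds: 0.765 ÷ 0.235 = 153/47.
Likelihood ratio per non-matching marker = 0.75.
Target posterior odds = 0.01/0.99 = 1/99.
Need (153/47) × 0.75ⁿ ≤ 1/99, i.e. 0.75ⁿ ≤ 47/15147.
0.75²⁰ ≈0.00317121 is still above 47/15147 but 0.75²¹ ≈0.00237841 is at or below it, so n = 21.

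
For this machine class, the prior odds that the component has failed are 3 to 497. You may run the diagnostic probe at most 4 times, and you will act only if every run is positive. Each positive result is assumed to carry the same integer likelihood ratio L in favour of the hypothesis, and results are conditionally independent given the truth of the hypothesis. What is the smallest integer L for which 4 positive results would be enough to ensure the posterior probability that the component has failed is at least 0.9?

7

Prior odds = 3/497.
Target odds = 0.9/0.1 = 9.
Need L⁴ ≥ 9 ÷ (3/497) = 1491.
6⁴ = 1296 < 1491 ≤ 2401 = 7⁴, so L = 7.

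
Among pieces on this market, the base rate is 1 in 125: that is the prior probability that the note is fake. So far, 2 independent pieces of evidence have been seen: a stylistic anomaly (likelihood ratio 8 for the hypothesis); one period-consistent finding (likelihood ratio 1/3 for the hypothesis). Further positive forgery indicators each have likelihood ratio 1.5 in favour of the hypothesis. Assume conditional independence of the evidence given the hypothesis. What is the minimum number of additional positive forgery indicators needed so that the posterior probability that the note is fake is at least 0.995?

23

Prior odds = 0.008/0.992 = 1/124.
Combined Bayes factor of the evidence already in hand = 8 × (1/3) = 8/3.
Odds after that evidence = (1/124) × 8/3 = 2/93.
Target odds = 0.995/0.005 = 199.
Need 1.5ⁿ ≥ 199 ÷ (2/93) = 9253.5.
1.5²² ≈7481.83 falls short of 9253.5 but 1.5²³ ≈11222.7 reaches it, so n = 23.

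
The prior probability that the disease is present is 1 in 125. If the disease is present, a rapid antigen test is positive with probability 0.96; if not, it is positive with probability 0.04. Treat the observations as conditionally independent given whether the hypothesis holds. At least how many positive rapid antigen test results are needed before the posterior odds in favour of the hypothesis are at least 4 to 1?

2

Prior odds: 0.008 ÷ 0.992 = 1/124.
Likelihood ratio of a positive = 0.96/0.04 = 24.
Target odds = 4.
Require 24ⁿ ≥ 4 ÷ (1/124) = 496.
24¹ = 24 falls short of 496 but 24² = 576 reaches it, so n = 2.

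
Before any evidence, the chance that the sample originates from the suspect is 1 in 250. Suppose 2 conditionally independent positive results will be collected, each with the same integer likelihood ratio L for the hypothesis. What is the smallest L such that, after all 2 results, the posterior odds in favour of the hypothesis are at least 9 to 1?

Prior odds = 0.004/0.996 = 1/249.
Target odds = 9.
Need L² ≥ 9 ÷ (1/249) = 2241.
47² = 2209 < 2241 ≤ 2304 = 48², so L = 48.

48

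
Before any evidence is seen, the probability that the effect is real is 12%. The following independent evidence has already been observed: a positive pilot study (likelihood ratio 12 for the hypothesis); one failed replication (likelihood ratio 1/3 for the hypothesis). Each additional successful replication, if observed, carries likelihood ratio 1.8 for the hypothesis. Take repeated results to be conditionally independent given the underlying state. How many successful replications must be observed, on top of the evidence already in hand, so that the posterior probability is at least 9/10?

5

Prior odds = 0.12/0.88 = 3/22.
Combined Bayes factor of the evidence already in hand = 12 × (1/3) = 4.
Odds after that evidence = (3/22) × 4 = 6/11.
Target odds = 0.9/0.1 = 9.
Need 1.8ⁿ ≥ 9 ÷ (6/11) = 16.5.
1.8⁴ = 10.4976 falls short of 16.5 but 1.8⁵ = 18.89568 reaches it, so n = 5.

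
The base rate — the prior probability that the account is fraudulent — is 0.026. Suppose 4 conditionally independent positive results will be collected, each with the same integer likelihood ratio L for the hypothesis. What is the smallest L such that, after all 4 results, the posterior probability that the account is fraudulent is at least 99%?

8

Prior odds = 0.026/0.974 = 13/487.
Target odds = 0.99/0.01 = 99.
Need L⁴ ≥ 99 ÷ (13/487) = 48213/13.
7⁴ = 2401 < 48213/13 ≤ 4096 = 8⁴, so L = 8.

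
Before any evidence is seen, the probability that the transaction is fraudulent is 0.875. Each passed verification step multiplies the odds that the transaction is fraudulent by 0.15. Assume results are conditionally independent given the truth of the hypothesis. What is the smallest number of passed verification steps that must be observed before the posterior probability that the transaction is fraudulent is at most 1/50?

4

Prior odds: 0.875 ÷ 0.125 = 7.
Likelihood ratio per passed verification step = 0.15.
Target odds: 0.02 ÷ 0.98 = 1/49.
Need 7 × 0.15ⁿ ≤ 1/49, i.e. 0.15ⁿ ≤ 1/343.
0.15³ = 0.003375 is still above 1/343 but 0.15⁴ = 81/160000 is at or below it, so n = 4.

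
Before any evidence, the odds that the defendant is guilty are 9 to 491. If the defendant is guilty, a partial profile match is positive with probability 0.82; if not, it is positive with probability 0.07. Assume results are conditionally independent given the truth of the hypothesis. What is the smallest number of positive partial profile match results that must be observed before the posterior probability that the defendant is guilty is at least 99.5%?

4

Prior odds = 9/491.
Likelihood ratio of a positive = 0.82/0.07 = 82/7.
Target odds: 0.995 ÷ 0.005 = 199.
Need (9/491) × (82/7)ⁿ ≥ 199, i.e. (82/7)ⁿ ≥ 97709/9.
(82/7)³ = 551368/343 falls short of 97709/9 but (82/7)⁴ = 45212176/2401 reaches it, so n = 4.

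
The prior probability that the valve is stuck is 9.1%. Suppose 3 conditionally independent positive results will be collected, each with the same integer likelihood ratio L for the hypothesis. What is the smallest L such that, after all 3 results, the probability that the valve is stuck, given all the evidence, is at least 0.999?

22

Prior odds = 0.091/0.909 = 91/909.
Target odds = 0.999/0.001 = 999.
Need L³ ≥ 999 ÷ (91/909) = 908091/91.
21³ = 9261 < 908091/91 ≤ 10648 = 22³, so L = 22.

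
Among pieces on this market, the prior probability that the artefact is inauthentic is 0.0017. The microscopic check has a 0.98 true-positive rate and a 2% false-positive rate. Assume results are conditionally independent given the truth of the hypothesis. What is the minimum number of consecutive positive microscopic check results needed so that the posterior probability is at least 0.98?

3

Prior odds: 0.0017 ÷ 0.9983 = 17/9983.
Likelihood ratio of a positive result = 0.98/0.02 = 49.
Target posterior odds = 0.98/0.02 = 49.
Need (17/9983) × 49ⁿ ≥ 49, i.e. 49ⁿ ≥ 489167/17.
49² = 2401 falls short of 489167/17 but 49³ = 117649 reaches it, so n = 3.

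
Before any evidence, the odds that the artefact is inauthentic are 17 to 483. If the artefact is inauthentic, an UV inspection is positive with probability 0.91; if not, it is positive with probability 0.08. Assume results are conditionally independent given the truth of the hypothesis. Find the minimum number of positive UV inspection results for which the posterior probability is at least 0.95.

Prior odds = 17/483.
Likelihood ratio of a positive = 0.91/0.08 = 11.375.
Target posterior odds = 0.95/0.05 = 19.
Need (17/483) × 11.375ⁿ ≥ 19, i.e. 11.375ⁿ ≥ 9177/17.
11.375² = 129.390625 falls short of 9177/17 but 11.375³ = 753571/512 reaches it, so n = 3.

3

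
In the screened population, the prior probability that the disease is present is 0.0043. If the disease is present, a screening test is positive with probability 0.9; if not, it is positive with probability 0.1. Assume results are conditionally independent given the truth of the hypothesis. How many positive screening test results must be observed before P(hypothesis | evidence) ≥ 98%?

Prior odds: 0.0043 ÷ 0.9957 = 43/9957.
Likelihood ratio of a positive = 0.9/0.1 = 9.
Target posterior odds = 0.98/0.02 = 49.
Require 9ⁿ ≥ 49 ÷ (43/9957) = 487893/43.
9⁴ = 6561 falls short of 487893/43 but 9⁵ = 59049 reaches it, so n = 5.

5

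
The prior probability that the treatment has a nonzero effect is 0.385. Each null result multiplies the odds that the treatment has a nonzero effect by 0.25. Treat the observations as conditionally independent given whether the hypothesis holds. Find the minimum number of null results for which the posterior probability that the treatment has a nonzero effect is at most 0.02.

3

Prior odds = 0.385/0.615 = 77/123.
Likelihood ratio per null result = 0.25.
Target posterior odds = 0.02/0.98 = 1/49.
Require 0.25ⁿ ≤ 1/49 ÷ (77/123) = 123/3773.
0.25² = 0.0625 is still above 123/3773 but 0.25³ = 0.015625 is at or below it, so n = 3.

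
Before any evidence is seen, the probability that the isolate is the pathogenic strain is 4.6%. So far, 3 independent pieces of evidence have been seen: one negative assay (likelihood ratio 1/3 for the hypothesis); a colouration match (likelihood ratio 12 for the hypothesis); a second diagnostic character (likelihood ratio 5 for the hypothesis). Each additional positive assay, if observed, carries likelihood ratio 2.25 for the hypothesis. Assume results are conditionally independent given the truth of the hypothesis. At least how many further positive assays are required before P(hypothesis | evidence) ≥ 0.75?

Prior odds = 0.046/0.954 = 23/477.
Combined Bayes factor of the evidence already in hand = (1/3) × 12 × 5 = 20.
Odds after that evidence = (23/477) × 20 = 460/477.
Target odds = 0.75/0.25 = 3.
Need 2.25ⁿ ≥ 3 ÷ (460/477) = 1431/460.
2.25¹ = 2.25 falls short of 1431/460 but 2.25² = 5.0625 reaches it, so n = 2.

2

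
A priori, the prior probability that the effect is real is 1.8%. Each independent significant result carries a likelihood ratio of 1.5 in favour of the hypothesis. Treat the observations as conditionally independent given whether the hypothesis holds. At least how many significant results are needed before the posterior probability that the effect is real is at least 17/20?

Prior odds: 0.018 ÷ 0.982 = 9/491.
Likelihood ratio per significant result = 1.5.
Target odds: 0.85 ÷ 0.15 = 17/3.
Need (9/491) × 1.5ⁿ ≥ 17/3, i.e. 1.5ⁿ ≥ 8347/27.
1.5¹⁴ = 4782969/16384 falls short of 8347/27 but 1.5¹⁵ = 14348907/32768 reaches it, so n = 15.

15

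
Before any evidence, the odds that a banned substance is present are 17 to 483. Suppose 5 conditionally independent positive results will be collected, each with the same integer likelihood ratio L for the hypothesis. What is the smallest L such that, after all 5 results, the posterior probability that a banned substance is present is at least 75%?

3

Prior odds = 17/483.
Target odds = 0.75/0.25 = 3.
Need L⁵ ≥ 3 ÷ (17/483) = 1449/17.
2⁵ = 32 < 1449/17 ≤ 243 = 3⁵, so L = 3.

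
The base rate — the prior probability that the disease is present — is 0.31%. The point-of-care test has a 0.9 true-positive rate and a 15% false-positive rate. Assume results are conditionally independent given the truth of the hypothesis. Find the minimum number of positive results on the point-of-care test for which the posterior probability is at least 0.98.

Prior odds = 0.0031/0.9969 = 31/9969.
Likelihood ratio of a positive result = 0.9/0.15 = 6.
Target posterior odds = 0.98/0.02 = 49.
Need (31/9969) × 6ⁿ ≥ 49, i.e. 6ⁿ ≥ 488481/31.
6⁵ = 7776 falls short of 488481/31 but 6⁶ = 46656 reaches it, so n = 6.

6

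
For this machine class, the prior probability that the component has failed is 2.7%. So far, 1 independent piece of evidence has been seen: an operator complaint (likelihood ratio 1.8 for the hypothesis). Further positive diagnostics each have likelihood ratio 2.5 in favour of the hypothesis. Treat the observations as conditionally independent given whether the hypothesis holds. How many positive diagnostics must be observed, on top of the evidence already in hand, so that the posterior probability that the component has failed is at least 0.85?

Prior odds = 0.027/0.973 = 27/973.
Bayes factor of the evidence already in hand = 1.8.
Odds after that evidence = (27/973) × 1.8 = 243/4865.
Target odds = 0.85/0.15 = 17/3.
Need 2.5ⁿ ≥ 17/3 ÷ (243/4865) = 82705/729.
2.5⁵ = 97.65625 falls short of 82705/729 but 2.5⁶ = 244.140625 reaches it, so n = 6.

6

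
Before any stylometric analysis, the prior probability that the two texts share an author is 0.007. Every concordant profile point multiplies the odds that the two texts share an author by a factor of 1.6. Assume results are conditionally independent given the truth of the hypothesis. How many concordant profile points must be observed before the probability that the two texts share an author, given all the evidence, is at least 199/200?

Prior odds: 0.007 ÷ 0.993 = 7/993.
Likelihood ratio per concordant profile point = 1.6.
Target posterior odds = 0.995/0.005 = 199.
Need (7/993) × 1.6ⁿ ≥ 199, i.e. 1.6ⁿ ≥ 197607/7.
1.6²¹ ≈19342.8 falls short of 197607/7 but 1.6²² ≈30948.5 reaches it, so n = 22.

22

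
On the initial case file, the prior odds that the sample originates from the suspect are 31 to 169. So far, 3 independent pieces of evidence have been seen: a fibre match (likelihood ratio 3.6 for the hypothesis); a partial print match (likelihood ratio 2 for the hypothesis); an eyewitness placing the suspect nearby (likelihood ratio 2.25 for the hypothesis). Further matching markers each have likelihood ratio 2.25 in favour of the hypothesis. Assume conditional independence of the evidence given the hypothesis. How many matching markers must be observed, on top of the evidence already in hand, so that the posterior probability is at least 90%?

2

Prior odds = 31/169.
Combined Bayes factor of the evidence already in hand = 3.6 × 2 × 2.25 = 16.2.
Odds after that evidence = (31/169) × 16.2 = 2511/845.
Target odds = 0.9/0.1 = 9.
Need 2.25ⁿ ≥ 9 ÷ (2511/845) = 845/279.
2.25¹ = 2.25 falls short of 845/279 but 2.25² = 5.0625 reaches it, so n = 2.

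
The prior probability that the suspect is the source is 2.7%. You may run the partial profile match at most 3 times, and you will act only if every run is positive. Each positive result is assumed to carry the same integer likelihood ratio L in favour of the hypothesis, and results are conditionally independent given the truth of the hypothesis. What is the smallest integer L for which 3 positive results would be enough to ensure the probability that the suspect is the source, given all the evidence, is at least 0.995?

20

Prior odds = 0.027/0.973 = 27/973.
Target odds = 0.995/0.005 = 199.
Need L³ ≥ 199 ÷ (27/973) = 193627/27.
19³ = 6859 < 193627/27 ≤ 8000 = 20³, so L = 20.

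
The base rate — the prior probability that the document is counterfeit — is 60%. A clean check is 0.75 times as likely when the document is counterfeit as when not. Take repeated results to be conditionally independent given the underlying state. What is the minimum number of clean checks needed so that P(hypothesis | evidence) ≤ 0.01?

18

Prior odds = 0.6/0.4 = 1.5.
Likelihood ratio per clean check = 0.75.
Target odds: 0.01 ÷ 0.99 = 1/99.
Need 1.5 × 0.75ⁿ ≤ 1/99, i.e. 0.75ⁿ ≤ 2/297.
0.75¹⁷ ≈0.00751695 is still above 2/297 but 0.75¹⁸ ≈0.00563771 is at or below it, so n = 18.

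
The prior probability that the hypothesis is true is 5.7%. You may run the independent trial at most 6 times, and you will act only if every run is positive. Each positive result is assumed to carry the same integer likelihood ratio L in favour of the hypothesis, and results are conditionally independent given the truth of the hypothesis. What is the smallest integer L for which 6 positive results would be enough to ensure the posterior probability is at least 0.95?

3

Prior odds = 0.057/0.943 = 57/943.
Target odds = 0.95/0.05 = 19.
Need L⁶ ≥ 19 ÷ (57/943) = 943/3.
2⁶ = 64 < 943/3 ≤ 729 = 3⁶, so L = 3.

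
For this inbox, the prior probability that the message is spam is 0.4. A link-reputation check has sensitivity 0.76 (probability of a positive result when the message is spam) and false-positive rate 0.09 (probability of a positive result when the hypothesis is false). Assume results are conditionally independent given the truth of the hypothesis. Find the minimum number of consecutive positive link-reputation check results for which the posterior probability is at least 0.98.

3

Prior odds = 0.4/0.6 = 2/3.
Likelihood ratio of a positive result = 0.76/0.09 = 76/9.
Target posterior odds = 0.98/0.02 = 49.
Require (76/9)ⁿ ≥ 49 ÷ (2/3) = 73.5.
(76/9)² = 5776/81 falls short of 73.5 but (76/9)³ = 438976/729 reaches it, so n = 3.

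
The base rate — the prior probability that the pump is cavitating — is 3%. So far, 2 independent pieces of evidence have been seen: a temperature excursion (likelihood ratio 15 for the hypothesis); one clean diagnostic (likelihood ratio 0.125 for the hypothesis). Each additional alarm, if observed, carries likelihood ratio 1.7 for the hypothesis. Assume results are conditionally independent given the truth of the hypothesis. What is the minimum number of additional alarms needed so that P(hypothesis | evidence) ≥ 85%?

9

Prior odds = 0.03/0.97 = 3/97.
Combined Bayes factor of the evidence already in hand = 15 × 0.125 = 1.875.
Odds after that evidence = (3/97) × 1.875 = 45/776.
Target odds = 0.85/0.15 = 17/3.
Need 1.7ⁿ ≥ 17/3 ÷ (45/776) = 13192/135.
1.7⁸ ≈69.7576 falls short of 13192/135 but 1.7⁹ ≈118.588 reaches it, so n = 9.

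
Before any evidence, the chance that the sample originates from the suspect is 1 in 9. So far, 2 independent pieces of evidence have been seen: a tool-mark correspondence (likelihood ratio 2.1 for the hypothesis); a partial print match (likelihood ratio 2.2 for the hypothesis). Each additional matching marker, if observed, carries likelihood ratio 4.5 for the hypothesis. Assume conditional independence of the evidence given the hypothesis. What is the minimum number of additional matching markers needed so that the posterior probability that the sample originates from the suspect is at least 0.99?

4

Prior odds = (1/9)/(8/9) = 0.125.
Combined Bayes factor of the evidence already in hand = 2.1 × 2.2 = 4.62.
Odds after that evidence = 0.125 × 4.62 = 0.5775.
Target odds = 0.99/0.01 = 99.
Need 4.5ⁿ ≥ 99 ÷ 0.5775 = 1200/7.
4.5³ = 91.125 falls short of 1200/7 but 4.5⁴ = 410.0625 reaches it, so n = 4.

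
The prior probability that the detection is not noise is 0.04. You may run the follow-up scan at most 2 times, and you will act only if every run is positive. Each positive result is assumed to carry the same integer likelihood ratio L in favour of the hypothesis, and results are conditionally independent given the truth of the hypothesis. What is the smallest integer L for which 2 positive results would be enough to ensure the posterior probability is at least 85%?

Prior odds = 0.04/0.96 = 1/24.
Target odds = 0.85/0.15 = 17/3.
Need L² ≥ 17/3 ÷ (1/24) = 136.
11² = 121 < 136 ≤ 144 = 12², so L = 12.

12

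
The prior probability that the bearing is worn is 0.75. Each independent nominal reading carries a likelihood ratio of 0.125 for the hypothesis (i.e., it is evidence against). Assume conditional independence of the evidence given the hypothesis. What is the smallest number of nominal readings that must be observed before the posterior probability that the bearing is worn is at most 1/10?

Prior odds: 0.75 ÷ 0.25 = 3.
Likelihood ratio per nominal reading = 0.125.
Target odds: 0.1 ÷ 0.9 = 1/9.
Need 3 × 0.125ⁿ ≤ 1/9, i.e. 0.125ⁿ ≤ 1/27.
0.125¹ = 0.125 is still above 1/27 but 0.125² = 0.015625 is at or below it, so n = 2.

2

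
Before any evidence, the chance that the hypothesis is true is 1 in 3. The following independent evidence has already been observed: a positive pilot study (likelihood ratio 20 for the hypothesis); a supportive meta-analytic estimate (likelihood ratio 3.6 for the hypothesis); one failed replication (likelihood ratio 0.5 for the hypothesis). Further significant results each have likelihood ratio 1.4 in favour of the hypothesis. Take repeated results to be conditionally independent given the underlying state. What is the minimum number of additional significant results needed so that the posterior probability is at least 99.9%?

Prior odds = (1/3)/(2/3) = 0.5.
Combined Bayes factor of the evidence already in hand = 20 × 3.6 × 0.5 = 36.
Odds after that evidence = 0.5 × 36 = 18.
Target odds = 0.999/0.001 = 999.
Need 1.4ⁿ ≥ 999 ÷ 18 = 55.5.
1.4¹¹ ≈40.4957 falls short of 55.5 but 1.4¹² ≈56.6939 reaches it, so n = 12.

12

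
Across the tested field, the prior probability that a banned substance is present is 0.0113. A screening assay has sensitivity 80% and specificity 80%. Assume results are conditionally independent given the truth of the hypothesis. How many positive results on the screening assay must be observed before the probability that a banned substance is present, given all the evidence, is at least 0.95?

Prior odds = 0.0113/0.9887 = 113/9887.
False-positive rate = 1 − 0.8 = 0.2; likelihood ratio of a positive = 0.8/0.2 = 4.
Target posterior odds = 0.95/0.05 = 19.
Require 4ⁿ ≥ 19 ÷ (113/9887) = 187853/113.
4⁵ = 1024 falls short of 187853/113 but 4⁶ = 4096 reaches it, so n = 6.

6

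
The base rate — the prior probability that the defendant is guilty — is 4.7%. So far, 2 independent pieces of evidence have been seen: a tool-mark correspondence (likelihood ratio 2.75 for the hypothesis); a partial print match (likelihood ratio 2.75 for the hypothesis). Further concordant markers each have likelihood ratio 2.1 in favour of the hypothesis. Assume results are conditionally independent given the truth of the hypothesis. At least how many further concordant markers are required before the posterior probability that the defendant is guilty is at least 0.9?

Prior odds = 0.047/0.953 = 47/953.
Combined Bayes factor of the evidence already in hand = 2.75 × 2.75 = 7.5625.
Odds after that evidence = (47/953) × 7.5625 = 5687/15248.
Target odds = 0.9/0.1 = 9.
Need 2.1ⁿ ≥ 9 ÷ (5687/15248) = 137232/5687.
2.1⁴ = 19.4481 falls short of 137232/5687 but 2.1⁵ = 4084101/100000 reaches it, so n = 5.

5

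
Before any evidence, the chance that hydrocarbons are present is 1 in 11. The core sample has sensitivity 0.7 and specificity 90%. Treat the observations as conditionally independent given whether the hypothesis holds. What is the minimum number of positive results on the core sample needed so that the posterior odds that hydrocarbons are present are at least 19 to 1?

3

Prior odds = (1/11)/(10/11) = 0.1.
False-positive rate = 1 − 0.9 = 0.1; likelihood ratio of a positive = 0.7/0.1 = 7.
Target odds = 19.
Require 7ⁿ ≥ 19 ÷ 0.1 = 190.
7² = 49 falls short of 190 but 7³ = 343 reaches it, so n = 3.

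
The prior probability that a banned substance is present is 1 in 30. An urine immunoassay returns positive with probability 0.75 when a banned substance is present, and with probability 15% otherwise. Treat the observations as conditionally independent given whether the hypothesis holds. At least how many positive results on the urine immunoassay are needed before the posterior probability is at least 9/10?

4

Prior odds: (1/30) ÷ (29/30) = 1/29.
Likelihood ratio of a positive result = 0.75/0.15 = 5.
Target posterior odds = 0.9/0.1 = 9.
Require 5ⁿ ≥ 9 ÷ (1/29) = 261.
5³ = 125 falls short of 261 but 5⁴ = 625 reaches it, so n = 4.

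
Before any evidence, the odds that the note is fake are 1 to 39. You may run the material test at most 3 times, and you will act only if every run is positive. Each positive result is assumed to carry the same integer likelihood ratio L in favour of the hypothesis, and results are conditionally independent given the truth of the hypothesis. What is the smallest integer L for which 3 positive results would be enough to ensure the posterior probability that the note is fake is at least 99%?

Prior odds = 1/39.
Target odds = 0.99/0.01 = 99.
Need L³ ≥ 99 ÷ (1/39) = 3861.
15³ = 3375 < 3861 ≤ 4096 = 16³, so L = 16.

16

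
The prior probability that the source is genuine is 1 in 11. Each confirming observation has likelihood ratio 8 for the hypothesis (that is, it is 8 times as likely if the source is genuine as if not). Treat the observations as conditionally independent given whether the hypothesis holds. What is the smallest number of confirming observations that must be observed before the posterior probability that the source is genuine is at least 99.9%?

Prior odds = (1/11)/(10/11) = 0.1.
Likelihood ratio per confirming observation = 8.
Target posterior odds = 0.999/0.001 = 999.
Need 0.1 × 8ⁿ ≥ 999, i.e. 8ⁿ ≥ 9990.
8⁴ = 4096 falls short of 9990 but 8⁵ = 32768 reaches it, so n = 5.

5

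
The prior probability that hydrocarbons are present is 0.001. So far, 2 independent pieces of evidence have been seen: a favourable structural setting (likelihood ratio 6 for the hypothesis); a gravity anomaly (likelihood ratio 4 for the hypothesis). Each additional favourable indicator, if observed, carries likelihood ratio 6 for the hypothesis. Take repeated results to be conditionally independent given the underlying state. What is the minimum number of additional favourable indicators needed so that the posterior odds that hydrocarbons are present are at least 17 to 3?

4

Prior odds = 0.001/0.999 = 1/999.
Combined Bayes factor of the evidence already in hand = 6 × 4 = 24.
Odds after that evidence = (1/999) × 24 = 8/333.
Target odds = 17/3.
Need 6ⁿ ≥ 17/3 ÷ (8/333) = 235.875.
6³ = 216 falls short of 235.875 but 6⁴ = 1296 reaches it, so n = 4.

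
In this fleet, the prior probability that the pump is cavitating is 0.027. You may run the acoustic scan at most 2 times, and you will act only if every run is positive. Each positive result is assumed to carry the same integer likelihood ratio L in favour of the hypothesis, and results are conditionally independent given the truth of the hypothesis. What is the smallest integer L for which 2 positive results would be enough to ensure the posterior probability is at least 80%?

13

Prior odds = 0.027/0.973 = 27/973.
Target odds = 0.8/0.2 = 4.
Need L² ≥ 4 ÷ (27/973) = 3892/27.
12² = 144 < 3892/27 ≤ 169 = 13², so L = 13.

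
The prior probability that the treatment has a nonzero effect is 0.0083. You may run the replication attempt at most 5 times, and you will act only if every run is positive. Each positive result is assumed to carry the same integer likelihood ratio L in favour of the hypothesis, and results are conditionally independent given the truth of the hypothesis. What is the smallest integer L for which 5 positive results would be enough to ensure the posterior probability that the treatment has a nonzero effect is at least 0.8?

4

Prior odds = 0.0083/0.9917 = 83/9917.
Target odds = 0.8/0.2 = 4.
Need L⁵ ≥ 4 ÷ (83/9917) = 39668/83.
3⁵ = 243 < 39668/83 ≤ 1024 = 4⁵, so L = 4.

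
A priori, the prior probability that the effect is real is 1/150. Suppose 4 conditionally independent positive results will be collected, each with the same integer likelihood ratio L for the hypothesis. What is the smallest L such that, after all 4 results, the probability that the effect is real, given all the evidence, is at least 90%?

7

Prior odds = (1/150)/(149/150) = 1/149.
Target odds = 0.9/0.1 = 9.
Need L⁴ ≥ 9 ÷ (1/149) = 1341.
6⁴ = 1296 < 1341 ≤ 2401 = 7⁴, so L = 7.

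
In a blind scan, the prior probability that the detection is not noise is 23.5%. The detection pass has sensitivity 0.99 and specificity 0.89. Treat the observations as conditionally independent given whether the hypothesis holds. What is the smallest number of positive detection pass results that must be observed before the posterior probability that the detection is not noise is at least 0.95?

2

Prior odds: 0.235 ÷ 0.765 = 47/153.
False-positive rate = 1 − 0.89 = 0.11; likelihood ratio of a positive = 0.99/0.11 = 9.
Target posterior odds = 0.95/0.05 = 19.
Require 9ⁿ ≥ 19 ÷ (47/153) = 2907/47.
9¹ = 9 falls short of 2907/47 but 9² = 81 reaches it, so n = 2.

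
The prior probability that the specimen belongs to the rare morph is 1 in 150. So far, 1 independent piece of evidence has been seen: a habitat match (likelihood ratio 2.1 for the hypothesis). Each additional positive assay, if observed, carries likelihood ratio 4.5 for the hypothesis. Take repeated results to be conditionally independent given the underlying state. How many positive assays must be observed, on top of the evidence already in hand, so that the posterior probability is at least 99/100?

Prior odds = (1/150)/(149/150) = 1/149.
Bayes factor of the evidence already in hand = 2.1.
Odds after that evidence = (1/149) × 2.1 = 21/1490.
Target odds = 0.99/0.01 = 99.
Need 4.5ⁿ ≥ 99 ÷ (21/1490) = 49170/7.
4.5⁵ = 1845.28125 falls short of 49170/7 but 4.5⁶ = 8303.765625 reaches it, so n = 6.

6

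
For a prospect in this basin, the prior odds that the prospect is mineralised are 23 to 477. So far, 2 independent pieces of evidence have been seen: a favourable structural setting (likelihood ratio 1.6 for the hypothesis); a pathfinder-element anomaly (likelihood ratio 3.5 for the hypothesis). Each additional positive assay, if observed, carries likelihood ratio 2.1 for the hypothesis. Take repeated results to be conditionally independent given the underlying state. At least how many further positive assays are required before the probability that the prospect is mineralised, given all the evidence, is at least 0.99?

Prior odds = 23/477.
Combined Bayes factor of the evidence already in hand = 1.6 × 3.5 = 5.6.
Odds after that evidence = (23/477) × 5.6 = 644/2385.
Target odds = 0.99/0.01 = 99.
Need 2.1ⁿ ≥ 99 ÷ (644/2385) = 236115/644.
2.1⁷ ≈180.109 falls short of 236115/644 but 2.1⁸ ≈378.229 reaches it, so n = 8.

8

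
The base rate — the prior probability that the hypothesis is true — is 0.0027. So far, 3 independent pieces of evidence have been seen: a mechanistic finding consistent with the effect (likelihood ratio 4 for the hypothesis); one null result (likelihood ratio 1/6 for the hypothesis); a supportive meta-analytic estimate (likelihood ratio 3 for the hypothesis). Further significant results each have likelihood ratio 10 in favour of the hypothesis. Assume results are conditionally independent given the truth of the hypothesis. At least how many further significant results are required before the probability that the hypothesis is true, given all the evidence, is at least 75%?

Prior odds = 0.0027/0.9973 = 27/9973.
Combined Bayes factor of the evidence already in hand = 4 × (1/6) × 3 = 2.
Odds after that evidence = (27/9973) × 2 = 54/9973.
Target odds = 0.75/0.25 = 3.
Need 10ⁿ ≥ 3 ÷ (54/9973) = 9973/18.
10² = 100 falls short of 9973/18 but 10³ = 1000 reaches it, so n = 3.

3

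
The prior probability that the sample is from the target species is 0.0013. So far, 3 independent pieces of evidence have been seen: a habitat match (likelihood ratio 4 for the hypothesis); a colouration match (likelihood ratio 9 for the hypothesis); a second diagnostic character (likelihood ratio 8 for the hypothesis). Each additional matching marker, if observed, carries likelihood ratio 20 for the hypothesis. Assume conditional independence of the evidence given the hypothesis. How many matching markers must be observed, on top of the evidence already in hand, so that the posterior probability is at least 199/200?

3

Prior odds = 0.0013/0.9987 = 13/9987.
Combined Bayes factor of the evidence already in hand = 4 × 9 × 8 = 288.
Odds after that evidence = (13/9987) × 288 = 1248/3329.
Target odds = 0.995/0.005 = 199.
Need 20ⁿ ≥ 199 ÷ (1248/3329) = 662471/1248.
20² = 400 falls short of 662471/1248 but 20³ = 8000 reaches it, so n = 3.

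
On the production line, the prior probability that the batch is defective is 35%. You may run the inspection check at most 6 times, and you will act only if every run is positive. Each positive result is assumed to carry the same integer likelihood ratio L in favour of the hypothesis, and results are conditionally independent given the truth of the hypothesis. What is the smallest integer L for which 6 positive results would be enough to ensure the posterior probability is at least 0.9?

Prior odds = 0.35/0.65 = 7/13.
Target odds = 0.9/0.1 = 9.
Need L⁶ ≥ 9 ÷ (7/13) = 117/7.
1⁶ = 1 < 117/7 ≤ 64 = 2⁶, so L = 2.

2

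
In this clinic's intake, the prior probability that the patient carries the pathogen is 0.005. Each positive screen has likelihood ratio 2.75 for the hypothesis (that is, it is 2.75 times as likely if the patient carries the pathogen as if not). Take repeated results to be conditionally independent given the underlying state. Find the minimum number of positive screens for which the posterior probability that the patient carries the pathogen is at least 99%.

10

Prior odds: 0.005 ÷ 0.995 = 1/199.
Likelihood ratio per positive screen = 2.75.
Target odds: 0.99 ÷ 0.01 = 99.
Need (1/199) × 2.75ⁿ ≥ 99, i.e. 2.75ⁿ ≥ 19701.
2.75⁹ ≈8994.86 falls short of 19701 but 2.75¹⁰ ≈24735.9 reaches it, so n = 10.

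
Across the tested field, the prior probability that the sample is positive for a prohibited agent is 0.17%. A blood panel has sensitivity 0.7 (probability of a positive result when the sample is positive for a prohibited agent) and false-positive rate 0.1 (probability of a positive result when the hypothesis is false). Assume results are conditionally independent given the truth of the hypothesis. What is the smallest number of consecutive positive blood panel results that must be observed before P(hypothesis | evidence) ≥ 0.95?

5

Prior odds: 0.0017 ÷ 0.9983 = 17/9983.
Likelihood ratio of a positive result = 0.7/0.1 = 7.
Target posterior odds = 0.95/0.05 = 19.
Require 7ⁿ ≥ 19 ÷ (17/9983) = 189677/17.
7⁴ = 2401 falls short of 189677/17 but 7⁵ = 16807 reaches it, so n = 5.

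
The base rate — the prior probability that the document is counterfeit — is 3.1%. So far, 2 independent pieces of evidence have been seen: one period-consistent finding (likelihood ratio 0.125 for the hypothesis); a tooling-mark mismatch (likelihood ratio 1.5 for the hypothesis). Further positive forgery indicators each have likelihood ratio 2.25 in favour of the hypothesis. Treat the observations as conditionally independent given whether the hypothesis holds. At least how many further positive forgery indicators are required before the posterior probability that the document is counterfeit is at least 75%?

Prior odds = 0.031/0.969 = 31/969.
Combined Bayes factor of the evidence already in hand = 0.125 × 1.5 = 0.1875.
Odds after that evidence = (31/969) × 0.1875 = 31/5168.
Target odds = 0.75/0.25 = 3.
Need 2.25ⁿ ≥ 3 ÷ (31/5168) = 15504/31.
2.25⁷ = 4782969/16384 falls short of 15504/31 but 2.25⁸ = 43046721/65536 reaches it, so n = 8.

8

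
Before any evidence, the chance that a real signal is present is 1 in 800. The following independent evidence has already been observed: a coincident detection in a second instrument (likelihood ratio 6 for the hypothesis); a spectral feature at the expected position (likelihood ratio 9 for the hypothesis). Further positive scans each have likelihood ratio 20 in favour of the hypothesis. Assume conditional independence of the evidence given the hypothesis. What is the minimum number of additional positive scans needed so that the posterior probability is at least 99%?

3

Prior odds = 0.00125/0.99875 = 1/799.
Combined Bayes factor of the evidence already in hand = 6 × 9 = 54.
Odds after that evidence = (1/799) × 54 = 54/799.
Target odds = 0.99/0.01 = 99.
Need 20ⁿ ≥ 99 ÷ (54/799) = 8789/6.
20² = 400 falls short of 8789/6 but 20³ = 8000 reaches it, so n = 3.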